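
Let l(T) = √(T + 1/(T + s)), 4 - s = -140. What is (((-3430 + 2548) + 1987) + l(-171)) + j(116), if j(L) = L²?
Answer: 14561 + I*√13854/9 ≈ 14561.0 + 13.078*I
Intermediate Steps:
s = 144 (s = 4 - 1*(-140) = 4 + 140 = 144)
l(T) = √(T + 1/(144 + T)) (l(T) = √(T + 1/(T + 144)) = √(T + 1/(144 + T)))
(((-3430 + 2548) + 1987) + l(-171)) + j(116) = (((-3430 + 2548) + 1987) + √((1 - 171*(144 - 171))/(144 - 171))) + 116² = ((-882 + 1987) + √((1 - 171*(-27))/(-27))) + 13456 = (1105 + √(-(1 + 4617)/27)) + 13456 = (1105 + √(-1/27*4618)) + 13456 = (1105 + √(-4618/27)) + 13456 = (1105 + I*√13854/9) + 13456 = 14561 + I*√13854/9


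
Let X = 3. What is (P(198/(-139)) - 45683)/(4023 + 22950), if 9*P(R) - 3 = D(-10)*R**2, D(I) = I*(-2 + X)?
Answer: -2648035088/1563435999 ≈ -1.6937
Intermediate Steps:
D(I) = I (D(I) = I*(-2 + 3) = I*1 = I)
P(R) = 1/3 - 10*R**2/9 (P(R) = 1/3 + (-10*R**2)/9 = 1/3 - 10*R**2/9)
(P(198/(-139)) - 45683)/(4023 + 22950) = ((1/3 - 10*(198/(-139))**2/9) - 45683)/(4023 + 22950) = ((1/3 - 10*(198*(-1/139))**2/9) - 45683)/26973 = ((1/3 - 10*(-198/139)**2/9) - 45683)*(1/26973) = ((1/3 - 10/9*39204/19321) - 45683)*(1/26973) = ((1/3 - 43560/19321) - 45683)*(1/26973) = (-111359/57963 - 45683)*(1/26973) = -2648035088/57963*1/26973 = -2648035088/1563435999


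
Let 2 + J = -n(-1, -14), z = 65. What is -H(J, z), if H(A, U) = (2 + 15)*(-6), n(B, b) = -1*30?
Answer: 102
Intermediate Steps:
n(B, b) = -30
J = 28 (J = -2 - 1*(-30) = -2 + 30 = 28)
H(A, U) = -102 (H(A, U) = 17*(-6) = -102)
-H(J, z) = -1*(-102) = 102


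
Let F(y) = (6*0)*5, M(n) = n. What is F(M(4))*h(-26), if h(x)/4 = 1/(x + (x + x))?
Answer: 0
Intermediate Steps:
h(x) = 4/(3*x) (h(x) = 4/(x + (x + x)) = 4/(x + 2*x) = 4/((3*x)) = 4*(1/(3*x)) = 4/(3*x))
F(y) = 0 (F(y) = 0*5 = 0)
F(M(4))*h(-26) = 0*((4/3)/(-26)) = 0*((4/3)*(-1/26)) = 0*(-2/39) = 0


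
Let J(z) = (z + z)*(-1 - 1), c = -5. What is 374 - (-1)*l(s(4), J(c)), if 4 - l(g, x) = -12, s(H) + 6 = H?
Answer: 390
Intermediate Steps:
s(H) = -6 + H
J(z) = -4*z (J(z) = (2*z)*(-2) = -4*z)
l(g, x) = 16 (l(g, x) = 4 - 1*(-12) = 4 + 12 = 16)
374 - (-1)*l(s(4), J(c)) = 374 - (-1)*16 = 374 - 1*(-16) = 374 + 16 = 390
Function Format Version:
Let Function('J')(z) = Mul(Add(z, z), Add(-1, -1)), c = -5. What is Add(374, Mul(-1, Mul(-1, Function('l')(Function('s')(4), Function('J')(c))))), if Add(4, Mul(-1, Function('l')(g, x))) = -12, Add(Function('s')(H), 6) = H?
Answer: 390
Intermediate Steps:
Function('s')(H) = Add(-6, H)
Function('J')(z) = Mul(-4, z) (Function('J')(z) = Mul(Mul(2, z), -2) = Mul(-4, z))
Function('l')(g, x) = 16 (Function('l')(g, x) = Add(4, Mul(-1, -12)) = Add(4, 12) = 16)
Add(374, Mul(-1, Mul(-1, Function('l')(Function('s')(4), Function('J')(c))))) = Add(374, Mul(-1, Mul(-1, 16))) = Add(374, Mul(-1, -16)) = Add(374, 16) = 390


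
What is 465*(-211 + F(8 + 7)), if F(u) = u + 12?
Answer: -85560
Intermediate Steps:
F(u) = 12 + u
465*(-211 + F(8 + 7)) = 465*(-211 + (12 + (8 + 7))) = 465*(-211 + (12 + 15)) = 465*(-211 + 27) = 465*(-184) = -85560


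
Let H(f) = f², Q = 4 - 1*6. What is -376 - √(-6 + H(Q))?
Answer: -376 - I*√2 ≈ -376.0 - 1.4142*I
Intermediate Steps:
Q = -2 (Q = 4 - 6 = -2)
-376 - √(-6 + H(Q)) = -376 - √(-6 + (-2)²) = -376 - √(-6 + 4) = -376 - √(-2) = -376 - I*√2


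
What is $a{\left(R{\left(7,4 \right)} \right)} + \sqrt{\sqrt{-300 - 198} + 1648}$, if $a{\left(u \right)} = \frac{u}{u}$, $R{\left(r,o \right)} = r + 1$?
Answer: $1 + \sqrt{1648 + i \sqrt{498}} \approx 41.596 + 0.27485 i$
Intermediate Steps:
$R{\left(r,o \right)} = 1 + r$
$a{\left(u \right)} = 1$
$a{\left(R{\left(7,4 \right)} \right)} + \sqrt{\sqrt{-300 - 198} + 1648} = 1 + \sqrt{\sqrt{-300 - 198} + 1648} = 1 + \sqrt{\sqrt{-498} + 1648} = 1 + \sqrt{i \sqrt{498} + 1648} = 1 + \sqrt{1648 + i \sqrt{498}}$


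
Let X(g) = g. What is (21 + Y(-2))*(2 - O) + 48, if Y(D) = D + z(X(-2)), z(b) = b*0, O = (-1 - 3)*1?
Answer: 162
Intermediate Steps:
O = -4 (O = -4*1 = -4)
z(b) = 0
Y(D) = D (Y(D) = D + 0 = D)
(21 + Y(-2))*(2 - O) + 48 = (21 - 2)*(2 - 1*(-4)) + 48 = 19*(2 + 4) + 48 = 19*6 + 48 = 114 + 48 = 162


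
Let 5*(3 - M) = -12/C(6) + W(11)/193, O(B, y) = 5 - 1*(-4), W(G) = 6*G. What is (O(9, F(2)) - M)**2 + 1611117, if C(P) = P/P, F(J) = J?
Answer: 60012998397/37249 ≈ 1.6111e+6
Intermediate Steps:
C(P) = 1
O(B, y) = 9 (O(B, y) = 5 + 4 = 9)
M = 1029/193 (M = 3 - (-12/1 + (6*11)/193)/5 = 3 - (-12*1 + 66*(1/193))/5 = 3 - (-12 + 66/193)/5 = 3 - 1/5*(-2250/193) = 3 + 450/193 = 1029/193 ≈ 5.3316)
(O(9, F(2)) - M)**2 + 1611117 = (9 - 1*1029/193)**2 + 1611117 = (9 - 1029/193)**2 + 1611117 = (708/193)**2 + 1611117 = 501264/37249 + 1611117 = 60012998397/37249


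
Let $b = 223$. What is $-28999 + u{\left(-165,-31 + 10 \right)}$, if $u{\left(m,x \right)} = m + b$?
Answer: $-28941$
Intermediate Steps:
$u{\left(m,x \right)} = 223 + m$ ($u{\left(m,x \right)} = m + 223 = 223 + m$)
$-28999 + u{\left(-165,-31 + 10 \right)} = -28999 + \left(223 - 165\right) = -28999 + 58 = -28941$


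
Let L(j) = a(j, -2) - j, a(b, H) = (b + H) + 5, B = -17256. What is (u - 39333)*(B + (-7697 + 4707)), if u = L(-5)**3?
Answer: 795789276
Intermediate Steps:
a(b, H) = 5 + H + b (a(b, H) = (H + b) + 5 = 5 + H + b)
L(j) = 3 (L(j) = (5 - 2 + j) - j = (3 + j) - j = 3)
u = 27 (u = 3**3 = 27)
(u - 39333)*(B + (-7697 + 4707)) = (27 - 39333)*(-17256 + (-7697 + 4707)) = -39306*(-17256 - 2990) = -39306*(-20246) = 795789276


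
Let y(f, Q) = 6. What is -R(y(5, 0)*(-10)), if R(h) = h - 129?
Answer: 189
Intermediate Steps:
R(h) = -129 + h
-R(y(5, 0)*(-10)) = -(-129 + 6*(-10)) = -(-129 - 60) = -1*(-189) = 189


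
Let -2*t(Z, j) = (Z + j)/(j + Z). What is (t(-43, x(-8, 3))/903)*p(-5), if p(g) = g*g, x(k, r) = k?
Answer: -25/1806 ≈ -0.013843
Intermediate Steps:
p(g) = g**2
t(Z, j) = -1/2 (t(Z, j) = -(Z + j)/(2*(j + Z)) = -(Z + j)/(2*(Z + j)) = -1/2*1 = -1/2)
(t(-43, x(-8, 3))/903)*p(-5) = -1/2/903*(-5)**2 = -1/2*1/903*25 = -1/1806*25 = -25/1806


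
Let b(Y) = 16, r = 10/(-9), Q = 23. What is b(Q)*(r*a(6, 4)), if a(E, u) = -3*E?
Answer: 320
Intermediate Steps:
r = -10/9 (r = 10*(-⅑) = -10/9 ≈ -1.1111)
b(Q)*(r*a(6, 4)) = 16*(-(-10)*6/3) = 16*(-10/9*(-18)) = 16*20 = 320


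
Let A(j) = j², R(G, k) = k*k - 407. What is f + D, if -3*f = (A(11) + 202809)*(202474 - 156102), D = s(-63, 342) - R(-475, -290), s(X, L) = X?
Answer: -9410521228/3 ≈ -3.1368e+9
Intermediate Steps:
R(G, k) = -407 + k² (R(G, k) = k² - 407 = -407 + k²)
D = -83756 (D = -63 - (-407 + (-290)²) = -63 - (-407 + 84100) = -63 - 1*83693 = -63 - 83693 = -83756)
f = -9410269960/3 (f = -(11² + 202809)*(202474 - 156102)/3 = -(121 + 202809)*46372/3 = -202930*46372/3 = -⅓*9410269960 = -9410269960/3 ≈ -3.1368e+9)
f + D = -9410269960/3 - 83756 = -9410521228/3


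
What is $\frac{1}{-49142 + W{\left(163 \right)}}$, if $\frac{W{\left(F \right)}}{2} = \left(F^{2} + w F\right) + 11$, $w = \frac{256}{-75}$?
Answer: $\frac{75}{217894} \approx 0.0003442$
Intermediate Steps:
$w = - \frac{256}{75}$ ($w = 256 \left(- \frac{1}{75}\right) = - \frac{256}{75} \approx -3.4133$)
$W{\left(F \right)} = 22 + 2 F^{2} - \frac{512 F}{75}$ ($W{\left(F \right)} = 2 \left(\left(F^{2} - \frac{256 F}{75}\right) + 11\right) = 2 \left(11 + F^{2} - \frac{256 F}{75}\right) = 22 + 2 F^{2} - \frac{512 F}{75}$)
$\frac{1}{-49142 + W{\left(163 \right)}} = \frac{1}{-49142 + \left(22 + 2 \cdot 163^{2} - \frac{83456}{75}\right)} = \frac{1}{-49142 + \left(22 + 2 \cdot 26569 - \frac{83456}{75}\right)} = \frac{1}{-49142 + \left(22 + 53138 - \frac{83456}{75}\right)} = \frac{1}{-49142 + \frac{3903544}{75}} = \frac{1}{\frac{217894}{75}} = \frac{75}{217894}$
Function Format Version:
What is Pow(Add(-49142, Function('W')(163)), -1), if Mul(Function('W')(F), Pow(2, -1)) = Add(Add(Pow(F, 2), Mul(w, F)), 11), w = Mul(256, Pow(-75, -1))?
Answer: Rational(75, 217894) ≈ 0.00034420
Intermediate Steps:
w = Rational(-256, 75) (w = Mul(256, Rational(-1, 75)) = Rational(-256, 75) ≈ -3.4133)
Function('W')(F) = Add(22, Mul(2, Pow(F, 2)), Mul(Rational(-512, 75), F)) (Function('W')(F) = Mul(2, Add(Add(Pow(F, 2), Mul(Rational(-256, 75), F)), 11)) = Mul(2, Add(11, Pow(F, 2), Mul(Rational(-256, 75), F))) = Add(22, Mul(2, Pow(F, 2)), Mul(Rational(-512, 75), F)))
Pow(Add(-49142, Function('W')(163)), -1) = Pow(Add(-49142, Add(22, Mul(2, Pow(163, 2)), Mul(Rational(-512, 75), 163))), -1) = Pow(Add(-49142, Add(22, Mul(2, 26569), Rational(-83456, 75))), -1) = Pow(Add(-49142, Add(22, 53138, Rational(-83456, 75))), -1) = Pow(Add(-49142, Rational(3903544, 75)), -1) = Pow(Rational(217894, 75), -1) = Rational(75, 217894)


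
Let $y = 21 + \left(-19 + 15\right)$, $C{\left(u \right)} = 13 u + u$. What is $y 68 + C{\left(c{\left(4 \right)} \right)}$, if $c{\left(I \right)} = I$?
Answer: $1212$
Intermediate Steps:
$C{\left(u \right)} = 14 u$
$y = 17$ ($y = 21 - 4 = 17$)
$y 68 + C{\left(c{\left(4 \right)} \right)} = 17 \cdot 68 + 14 \cdot 4 = 1156 + 56 = 1212$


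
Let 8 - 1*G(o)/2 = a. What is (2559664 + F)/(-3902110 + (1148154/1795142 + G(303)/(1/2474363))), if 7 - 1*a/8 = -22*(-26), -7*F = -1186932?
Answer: 3429543395036/28152764013784977 ≈ 0.00012182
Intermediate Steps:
F = 1186932/7 (F = -⅐*(-1186932) = 1186932/7 ≈ 1.6956e+5)
a = -4520 (a = 56 - (-176)*(-26) = 56 - 8*572 = 56 - 4576 = -4520)
G(o) = 9056 (G(o) = 16 - 2*(-4520) = 16 + 9040 = 9056)
(2559664 + F)/(-3902110 + (1148154/1795142 + G(303)/(1/2474363))) = (2559664 + 1186932/7)/(-3902110 + (1148154/1795142 + 9056/(1/2474363))) = 19104580/(7*(-3902110 + (1148154*(1/1795142) + 9056/(1/2474363)))) = 19104580/(7*(-3902110 + (574077/897571 + 9056*2474363))) = 19104580/(7*(-3902110 + (574077/897571 + 22407831328))) = 19104580/(7*(-3902110 + 20112619573478365/897571)) = 19104580/(7*(20109117152703555/897571)) = (19104580/7)*(897571/20109117152703555) = 3429543395036/28152764013784977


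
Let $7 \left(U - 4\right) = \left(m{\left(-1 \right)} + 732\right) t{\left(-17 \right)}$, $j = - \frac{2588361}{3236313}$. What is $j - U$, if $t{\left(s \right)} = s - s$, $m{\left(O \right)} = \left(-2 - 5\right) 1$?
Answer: $- \frac{5177871}{1078771} \approx -4.7998$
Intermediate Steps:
$j = - \frac{862787}{1078771}$ ($j = \left(-2588361\right) \frac{1}{3236313} = - \frac{862787}{1078771} \approx -0.79979$)
$m{\left(O \right)} = -7$ ($m{\left(O \right)} = \left(-7\right) 1 = -7$)
$t{\left(s \right)} = 0$
$U = 4$ ($U = 4 + \frac{\left(-7 + 732\right) 0}{7} = 4 + \frac{725 \cdot 0}{7} = 4 + \frac{1}{7} \cdot 0 = 4 + 0 = 4$)
$j - U = - \frac{862787}{1078771} - 4 = - \frac{5177871}{1078771}$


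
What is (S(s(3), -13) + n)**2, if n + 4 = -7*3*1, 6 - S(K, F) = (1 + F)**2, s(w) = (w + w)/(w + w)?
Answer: 26569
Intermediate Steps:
s(w) = 1 (s(w) = (2*w)/((2*w)) = (2*w)*(1/(2*w)) = 1)
S(K, F) = 6 - (1 + F)**2
n = -25 (n = -4 - 7*3*1 = -4 - 21*1 = -4 - 21 = -25)
(S(s(3), -13) + n)**2 = ((6 - (1 - 13)**2) - 25)**2 = ((6 - 1*(-12)**2) - 25)**2 = ((6 - 1*144) - 25)**2 = ((6 - 144) - 25)**2 = (-138 - 25)**2 = (-163)**2 = 26569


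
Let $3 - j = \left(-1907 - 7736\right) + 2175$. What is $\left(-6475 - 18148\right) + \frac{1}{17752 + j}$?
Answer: $- \frac{621065928}{25223} \approx -24623.0$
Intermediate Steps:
$j = 7471$ ($j = 3 - \left(\left(-1907 - 7736\right) + 2175\right) = 3 - \left(-9643 + 2175\right) = 3 - -7468 = 3 + 7468 = 7471$)
$\left(-6475 - 18148\right) + \frac{1}{17752 + j} = \left(-6475 - 18148\right) + \frac{1}{17752 + 7471} = -24623 + \frac{1}{25223} = - \frac{621065928}{25223}$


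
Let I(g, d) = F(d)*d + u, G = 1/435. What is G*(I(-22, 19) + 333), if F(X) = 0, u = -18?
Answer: 21/29 ≈ 0.72414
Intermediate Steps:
G = 1/435 ≈ 0.0022989
I(g, d) = -18 (I(g, d) = 0*d - 18 = 0 - 18 = -18)
G*(I(-22, 19) + 333) = (-18 + 333)/435 = (1/435)*315 = 21/29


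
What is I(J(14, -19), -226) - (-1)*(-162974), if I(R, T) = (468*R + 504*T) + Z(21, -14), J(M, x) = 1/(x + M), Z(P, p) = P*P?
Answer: -1382653/5 ≈ -2.7653e+5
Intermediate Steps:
Z(P, p) = P²
J(M, x) = 1/(M + x)
I(R, T) = 441 + 468*R + 504*T (I(R, T) = (468*R + 504*T) + 21² = (468*R + 504*T) + 441 = 441 + 468*R + 504*T)
I(J(14, -19), -226) - (-1)*(-162974) = (441 + 468/(14 - 19) + 504*(-226)) - (-1)*(-162974) = (441 + 468/(-5) - 113904) - 1*162974 = (441 + 468*(-⅕) - 113904) - 162974 = (441 - 468/5 - 113904) - 162974 = -567783/5 - 162974 = -1382653/5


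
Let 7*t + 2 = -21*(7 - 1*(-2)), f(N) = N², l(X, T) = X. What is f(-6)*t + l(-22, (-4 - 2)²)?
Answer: -7030/7 ≈ -1004.3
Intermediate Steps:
t = -191/7 (t = -2/7 + (-21*(7 - 1*(-2)))/7 = -2/7 + (-21*(7 + 2))/7 = -2/7 + (-21*9)/7 = -2/7 + (⅐)*(-189) = -2/7 - 27 = -191/7 ≈ -27.286)
f(-6)*t + l(-22, (-4 - 2)²) = (-6)²*(-191/7) - 22 = 36*(-191/7) - 22 = -6876/7 - 22 = -7030/7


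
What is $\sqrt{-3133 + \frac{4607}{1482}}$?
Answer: $\frac{i \sqrt{6874255518}}{1482} \approx 55.945 i$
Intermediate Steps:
$\sqrt{-3133 + \frac{4607}{1482}} = \sqrt{- \frac{4638499}{1482}} = \frac{i \sqrt{6874255518}}{1482}$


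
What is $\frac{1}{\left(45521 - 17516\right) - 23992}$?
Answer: $\frac{1}{4013} \approx 0.00024919$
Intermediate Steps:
$\frac{1}{\left(45521 - 17516\right) - 23992} = \frac{1}{28005 - 23992} = \frac{1}{4013}$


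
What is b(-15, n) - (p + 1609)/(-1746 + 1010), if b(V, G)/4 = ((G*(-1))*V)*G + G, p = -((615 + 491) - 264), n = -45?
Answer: 89292287/736 ≈ 1.2132e+5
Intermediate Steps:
p = -842 (p = -(1106 - 264) = -1*842 = -842)
b(V, G) = 4*G - 4*V*G² (b(V, G) = 4*(((G*(-1))*V)*G + G) = 4*(((-G)*V)*G + G) = 4*((-G*V)*G + G) = 4*(-V*G² + G) = 4*(G - V*G²) = 4*G - 4*V*G²)
b(-15, n) - (p + 1609)/(-1746 + 1010) = 4*(-45)*(1 - 1*(-45)*(-15)) - (-842 + 1609)/(-1746 + 1010) = 4*(-45)*(1 - 675) - 767/(-736) = 4*(-45)*(-674) - 767*(-1)/736 = 121320 - 1*(-767/736) = 121320 + 767/736 = 89292287/736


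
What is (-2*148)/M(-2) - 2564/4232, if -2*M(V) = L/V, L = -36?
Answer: 307399/9522 ≈ 32.283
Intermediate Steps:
M(V) = 18/V (M(V) = -(-18)/V = 18/V)
(-2*148)/M(-2) - 2564/4232 = (-2*148)/((18/(-2))) - 2564/4232 = -296/(18*(-½)) - 2564*1/4232 = -296/(-9) - 641/1058 = -296*(-⅑) - 641/1058 = 296/9 - 641/1058 = 307399/9522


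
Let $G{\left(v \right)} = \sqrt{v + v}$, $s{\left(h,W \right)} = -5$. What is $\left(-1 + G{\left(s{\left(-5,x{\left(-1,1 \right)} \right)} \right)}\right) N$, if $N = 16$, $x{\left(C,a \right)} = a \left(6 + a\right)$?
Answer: $-16 + 16 i \sqrt{10} \approx -16.0 + 50.596 i$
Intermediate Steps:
$G{\left(v \right)} = \sqrt{2} \sqrt{v}$ ($G{\left(v \right)} = \sqrt{2 v} = \sqrt{2} \sqrt{v}$)
$\left(-1 + G{\left(s{\left(-5,x{\left(-1,1 \right)} \right)} \right)}\right) N = \left(-1 + \sqrt{2} \sqrt{-5}\right) 16 = \left(-1 + \sqrt{2} i \sqrt{5}\right) 16 = \left(-1 + i \sqrt{10}\right) 16 = -16 + 16 i \sqrt{10}$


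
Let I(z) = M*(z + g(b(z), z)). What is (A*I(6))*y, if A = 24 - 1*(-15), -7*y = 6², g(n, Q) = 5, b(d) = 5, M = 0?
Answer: 0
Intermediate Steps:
I(z) = 0 (I(z) = 0*(z + 5) = 0*(5 + z) = 0)
y = -36/7 (y = -⅐*6² = -⅐*36 = -36/7 ≈ -5.1429)
A = 39 (A = 24 + 15 = 39)
(A*I(6))*y = (39*0)*(-36/7) = 0*(-36/7) = 0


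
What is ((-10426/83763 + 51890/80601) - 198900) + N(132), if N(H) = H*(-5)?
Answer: -449100732865412/2250460521 ≈ -1.9956e+5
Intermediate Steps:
N(H) = -5*H
((-10426/83763 + 51890/80601) - 198900) + N(132) = ((-10426/83763 + 51890/80601) - 198900) - 5*132 = ((-10426*1/83763 + 51890*(1/80601)) - 198900) - 660 = ((-10426/83763 + 51890/80601) - 198900) - 660 = (1168705348/2250460521 - 198900) - 660 = -447615428921552/2250460521 - 660 = -449100732865412/2250460521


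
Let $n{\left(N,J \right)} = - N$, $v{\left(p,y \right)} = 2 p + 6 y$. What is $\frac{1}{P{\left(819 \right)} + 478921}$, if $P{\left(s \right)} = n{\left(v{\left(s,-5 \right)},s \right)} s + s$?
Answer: $- \frac{1}{837212} \approx -1.1944 \cdot 10^{-6}$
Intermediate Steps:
$P{\left(s \right)} = s + s \left(30 - 2 s\right)$ ($P{\left(s \right)} = - (2 s + 6 \left(-5\right)) s + s = - (2 s - 30) s + s = - (-30 + 2 s) s + s = \left(30 - 2 s\right) s + s = s \left(30 - 2 s\right) + s = s + s \left(30 - 2 s\right)$)
$\frac{1}{P{\left(819 \right)} + 478921} = \frac{1}{819 \left(31 - 1638\right) + 478921} = \frac{1}{819 \left(-1607\right) + 478921} = \frac{1}{-1316133 + 478921} = \frac{1}{-837212} = - \frac{1}{837212}$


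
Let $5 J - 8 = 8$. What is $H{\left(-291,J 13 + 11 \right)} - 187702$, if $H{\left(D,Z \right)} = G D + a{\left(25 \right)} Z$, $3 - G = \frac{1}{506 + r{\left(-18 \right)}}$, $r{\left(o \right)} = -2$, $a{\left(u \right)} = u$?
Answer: $- \frac{31459583}{168} \approx -1.8726 \cdot 10^{5}$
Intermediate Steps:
$J = \frac{16}{5}$ ($J = \frac{8}{5} + \frac{1}{5} \cdot 8 = \frac{8}{5} + \frac{8}{5} = \frac{16}{5} \approx 3.2$)
$G = \frac{1511}{504}$ ($G = 3 - \frac{1}{506 - 2} = 3 - \frac{1}{504} = \frac{1511}{504} \approx 2.998$)
$H{\left(D,Z \right)} = 25 Z + \frac{1511 D}{504}$ ($H{\left(D,Z \right)} = \frac{1511 D}{504} + 25 Z = 25 Z + \frac{1511 D}{504}$)
$H{\left(-291,J 13 + 11 \right)} - 187702 = \left(25 \left(\frac{16}{5} \cdot 13 + 11\right) + \frac{1511}{504} \left(-291\right)\right) - 187702 = \left(25 \left(\frac{208}{5} + 11\right) - \frac{146567}{168}\right) - 187702 = \left(25 \cdot \frac{263}{5} - \frac{146567}{168}\right) - 187702 = \left(1315 - \frac{146567}{168}\right) - 187702 = \frac{74353}{168} - 187702 = - \frac{31459583}{168}$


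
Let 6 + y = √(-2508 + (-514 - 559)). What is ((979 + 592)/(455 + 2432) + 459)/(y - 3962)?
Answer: -5264361472/45466222635 - 1326704*I*√3581/45466222635 ≈ -0.11579 - 0.0017462*I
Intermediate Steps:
y = -6 + I*√3581 (y = -6 + √(-2508 + (-514 - 559)) = -6 + √(-2508 - 1073) = -6 + √(-3581) = -6 + I*√3581 ≈ -6.0 + 59.841*I)
((979 + 592)/(455 + 2432) + 459)/(y - 3962) = ((979 + 592)/(455 + 2432) + 459)/((-6 + I*√3581) - 3962) = (1571/2887 + 459)/(-3968 + I*√3581) = 1326704/(2887*(-3968 + I*√3581))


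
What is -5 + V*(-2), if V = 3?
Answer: -11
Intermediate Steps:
-5 + V*(-2) = -5 + 3*(-2) = -5 - 6 = -11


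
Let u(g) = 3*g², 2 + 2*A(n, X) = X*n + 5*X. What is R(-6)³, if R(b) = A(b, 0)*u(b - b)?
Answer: 0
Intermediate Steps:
A(n, X) = -1 + 5*X/2 + X*n/2 (A(n, X) = -1 + (X*n + 5*X)/2 = -1 + (5*X + X*n)/2 = -1 + (5*X/2 + X*n/2) = -1 + 5*X/2 + X*n/2)
R(b) = 0 (R(b) = (-1 + (5/2)*0 + (½)*0*b)*(3*(b - b)²) = (-1 + 0 + 0)*(3*0²) = -3*0 = -1*0 = 0)
R(-6)³ = 0³ = 0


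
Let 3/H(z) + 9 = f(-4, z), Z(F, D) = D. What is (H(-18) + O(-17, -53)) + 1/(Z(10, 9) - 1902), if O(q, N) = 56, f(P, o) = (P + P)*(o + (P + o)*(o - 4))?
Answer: 396142480/7074141 ≈ 55.999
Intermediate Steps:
f(P, o) = 2*P*(o + (-4 + o)*(P + o)) (f(P, o) = (2*P)*(o + (P + o)*(-4 + o)) = (2*P)*(o + (-4 + o)*(P + o)) = 2*P*(o + (-4 + o)*(P + o)))
H(z) = 3/(-137 - 8*z² + 56*z) (H(z) = 3/(-9 + 2*(-4)*(z² - 4*(-4) - 3*z - 4*z)) = 3/(-9 + 2*(-4)*(z² + 16 - 3*z - 4*z)) = 3/(-9 + 2*(-4)*(16 + z² - 7*z)) = 3/(-9 + (-128 - 8*z² + 56*z)) = 3/(-137 - 8*z² + 56*z))
(H(-18) + O(-17, -53)) + 1/(Z(10, 9) - 1902) = (-3/(137 - 56*(-18) + 8*(-18)²) + 56) + 1/(9 - 1902) = (-3/(137 + 1008 + 8*324) + 56) + 1/(-1893) = (-3/(137 + 1008 + 2592) + 56) - 1/1893 = (-3/3737 + 56) - 1/1893 = 209269/3737 - 1/1893 = 396142480/7074141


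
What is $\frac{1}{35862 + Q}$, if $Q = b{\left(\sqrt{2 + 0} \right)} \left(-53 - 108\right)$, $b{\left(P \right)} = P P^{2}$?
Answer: $\frac{17931}{642937838} + \frac{161 \sqrt{2}}{642937838} \approx 2.8243 \cdot 10^{-5}$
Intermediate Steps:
$b{\left(P \right)} = P^{3}$
$Q = - 322 \sqrt{2}$ ($Q = \left(\sqrt{2 + 0}\right)^{3} \left(-53 - 108\right) = \left(\sqrt{2}\right)^{3} \left(-161\right) = 2 \sqrt{2} \left(-161\right) = - 322 \sqrt{2} \approx -455.38$)
$\frac{1}{35862 + Q} = \frac{1}{35862 - 322 \sqrt{2}}$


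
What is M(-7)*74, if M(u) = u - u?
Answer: 0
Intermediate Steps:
M(u) = 0
M(-7)*74 = 0*74 = 0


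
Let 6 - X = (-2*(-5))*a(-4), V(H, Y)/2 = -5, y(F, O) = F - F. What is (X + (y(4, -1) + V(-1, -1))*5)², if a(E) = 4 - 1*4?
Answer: 1936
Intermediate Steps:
a(E) = 0 (a(E) = 4 - 4 = 0)
y(F, O) = 0
V(H, Y) = -10 (V(H, Y) = 2*(-5) = -10)
X = 6 (X = 6 - (-2*(-5))*0 = 6 - 10*0 = 6 - 1*0 = 6 + 0 = 6)
(X + (y(4, -1) + V(-1, -1))*5)² = (6 + (0 - 10)*5)² = (6 - 10*5)² = (6 - 50)² = (-44)² = 1936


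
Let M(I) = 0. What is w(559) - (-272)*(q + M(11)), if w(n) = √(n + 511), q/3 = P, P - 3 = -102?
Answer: -80784 + √1070 ≈ -80751.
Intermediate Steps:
P = -99 (P = 3 - 102 = -99)
q = -297 (q = 3*(-99) = -297)
w(n) = √(511 + n)
w(559) - (-272)*(q + M(11)) = √(511 + 559) - (-272)*(-297 + 0) = √1070 - (-272)*(-297) = √1070 - 1*80784 = √1070 - 80784 = -80784 + √1070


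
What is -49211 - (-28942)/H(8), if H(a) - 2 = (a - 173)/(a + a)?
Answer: -7008135/133 ≈ -52693.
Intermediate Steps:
H(a) = 2 + (-173 + a)/(2*a) (H(a) = 2 + (a - 173)/(a + a) = 2 + (-173 + a)/((2*a)) = 2 + (-173 + a)*(1/(2*a)) = 2 + (-173 + a)/(2*a))
-49211 - (-28942)/H(8) = -49211 - (-28942)/((½)*(-173 + 5*8)/8) = -49211 - (-28942)/((½)*(⅛)*(-173 + 40)) = -49211 - (-28942)/((½)*(⅛)*(-133)) = -49211 - (-28942)/(-133/16) = -49211 - (-28942)*(-16)/133 = -49211 - 1*463072/133 = -49211 - 463072/133 = -7008135/133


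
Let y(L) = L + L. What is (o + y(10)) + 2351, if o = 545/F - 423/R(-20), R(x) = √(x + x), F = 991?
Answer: 2350206/991 + 423*I*√10/20 ≈ 2371.6 + 66.882*I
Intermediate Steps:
R(x) = √2*√x (R(x) = √(2*x) = √2*√x)
o = 545/991 + 423*I*√10/20 (o = 545/991 - 423*(-I*√10/20) = 545/991 - (-423)*I*√10/20 = 545/991 + 423*I*√10/20 ≈ 0.54995 + 66.882*I)
y(L) = 2*L
(o + y(10)) + 2351 = ((545/991 + 423*I*√10/20) + 2*10) + 2351 = ((545/991 + 423*I*√10/20) + 20) + 2351 = (20365/991 + 423*I*√10/20) + 2351 = 2350206/991 + 423*I*√10/20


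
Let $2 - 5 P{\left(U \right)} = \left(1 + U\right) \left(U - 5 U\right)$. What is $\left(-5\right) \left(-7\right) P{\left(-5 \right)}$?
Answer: $574$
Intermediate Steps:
$P{\left(U \right)} = \frac{2}{5} + \frac{4 U \left(1 + U\right)}{5}$ ($P{\left(U \right)} = \frac{2}{5} - \frac{\left(1 + U\right) \left(U - 5 U\right)}{5} = \frac{2}{5} - \frac{\left(1 + U\right) \left(- 4 U\right)}{5} = \frac{2}{5} - \frac{\left(-4\right) U \left(1 + U\right)}{5} = \frac{2}{5} + \frac{4 U \left(1 + U\right)}{5}$)
$\left(-5\right) \left(-7\right) P{\left(-5 \right)} = \left(-5\right) \left(-7\right) \left(\frac{2}{5} + \frac{4}{5} \left(-5\right) + \frac{4 \left(-5\right)^{2}}{5}\right) = 35 \left(\frac{2}{5} - 4 + \frac{4}{5} \cdot 25\right) = 35 \left(\frac{2}{5} - 4 + 20\right) = 35 \cdot \frac{82}{5} = 574$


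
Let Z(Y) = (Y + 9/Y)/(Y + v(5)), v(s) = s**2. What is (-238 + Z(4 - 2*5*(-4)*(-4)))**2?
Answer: 2602223885881/46403344 ≈ 56078.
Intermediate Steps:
Z(Y) = (Y + 9/Y)/(25 + Y) (Z(Y) = (Y + 9/Y)/(Y + 5**2) = (Y + 9/Y)/(Y + 25) = (Y + 9/Y)/(25 + Y))
(-238 + Z(4 - 2*5*(-4)*(-4)))**2 = (-238 + (9 + (4 - 2*5*(-4)*(-4))**2)/((4 - 2*5*(-4)*(-4))*(25 + (4 - 2*5*(-4)*(-4)))))**2 = (-238 + (9 + (4 - (-40)*(-4))**2)/((4 - (-40)*(-4))*(25 + (4 - (-40)*(-4)))))**2 = (-238 + (9 + (4 - 2*80)**2)/((4 - 2*80)*(25 + (4 - 2*80))))**2 = (-238 + (9 + (4 - 160)**2)/((4 - 160)*(25 + (4 - 160))))**2 = (-238 + (9 + (-156)**2)/((-156)*(25 - 156)))**2 = (-238 - 1/156*(9 + 24336)/(-131))**2 = (-238 - 1/156*(-1/131)*24345)**2 = (-238 + 8115/6812)**2 = (-1613141/6812)**2 = 2602223885881/46403344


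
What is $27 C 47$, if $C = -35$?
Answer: $-44415$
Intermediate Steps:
$27 C 47 = 27 \left(-35\right) 47 = \left(-945\right) 47 = -44415$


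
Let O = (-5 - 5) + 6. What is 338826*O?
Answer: -1355304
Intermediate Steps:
O = -4 (O = -10 + 6 = -4)
338826*O = 338826*(-4) = -1355304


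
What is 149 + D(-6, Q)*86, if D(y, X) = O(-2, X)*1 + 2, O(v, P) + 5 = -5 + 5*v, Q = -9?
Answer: -1399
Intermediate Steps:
O(v, P) = -10 + 5*v (O(v, P) = -5 + (-5 + 5*v) = -10 + 5*v)
D(y, X) = -18 (D(y, X) = (-10 + 5*(-2))*1 + 2 = (-10 - 10)*1 + 2 = -20*1 + 2 = -20 + 2 = -18)
149 + D(-6, Q)*86 = 149 - 18*86 = 149 - 1548 = -1399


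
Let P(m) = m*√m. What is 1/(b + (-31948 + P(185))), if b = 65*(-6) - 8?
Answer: -32346/1039932091 - 185*√185/1039932091 ≈ -3.3524e-5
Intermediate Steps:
b = -398 (b = -390 - 8 = -398)
P(m) = m^(3/2)
1/(b + (-31948 + P(185))) = 1/(-398 + (-31948 + 185^(3/2))) = 1/(-398 + (-31948 + 185*√185)) = 1/(-32346 + 185*√185)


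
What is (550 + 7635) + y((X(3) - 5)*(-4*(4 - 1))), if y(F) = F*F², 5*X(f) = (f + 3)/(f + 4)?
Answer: 8691657827/42875 ≈ 2.0272e+5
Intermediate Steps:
X(f) = (3 + f)/(5*(4 + f)) (X(f) = ((f + 3)/(f + 4))/5 = ((3 + f)/(4 + f))/5 = (3 + f)/(5*(4 + f)))
y(F) = F³
(550 + 7635) + y((X(3) - 5)*(-4*(4 - 1))) = (550 + 7635) + (((3 + 3)/(5*(4 + 3)) - 5)*(-4*(4 - 1)))³ = 8185 + (((⅕)*6/7 - 5)*(-4*3))³ = 8185 + (((⅕)*(⅐)*6 - 5)*(-12))³ = 8185 + ((6/35 - 5)*(-12))³ = 8185 + (-169/35*(-12))³ = 8185 + (2028/35)³ = 8185 + 8340725952/42875 = 8691657827/42875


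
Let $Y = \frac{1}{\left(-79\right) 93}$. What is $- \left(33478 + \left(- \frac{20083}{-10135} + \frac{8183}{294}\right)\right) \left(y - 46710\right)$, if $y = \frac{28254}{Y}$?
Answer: $\frac{70511110545752184}{10135} \approx 6.9572 \cdot 10^{12}$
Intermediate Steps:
$Y = - \frac{1}{7347}$ ($Y = \frac{1}{-7347} = - \frac{1}{7347} \approx -0.00013611$)
$y = -207582138$ ($y = \frac{28254}{- \frac{1}{7347}} = 28254 \left(-7347\right) = -207582138$)
$- \left(33478 + \left(- \frac{20083}{-10135} + \frac{8183}{294}\right)\right) \left(y - 46710\right) = - \left(33478 + \left(- \frac{20083}{-10135} + \frac{8183}{294}\right)\right) \left(-207582138 - 46710\right) = - \left(33478 + \left(\left(-20083\right) \left(- \frac{1}{10135}\right) + 8183 \cdot \frac{1}{294}\right)\right) \left(-207628848\right) = - \left(33478 + \left(\frac{20083}{10135} + \frac{167}{6}\right)\right) \left(-207628848\right) = - \left(33478 + \frac{1813043}{60810}\right) \left(-207628848\right) = - \frac{2037610223 \left(-207628848\right)}{60810} = \left(-1\right) \left(- \frac{70511110545752184}{10135}\right) = \frac{70511110545752184}{10135}$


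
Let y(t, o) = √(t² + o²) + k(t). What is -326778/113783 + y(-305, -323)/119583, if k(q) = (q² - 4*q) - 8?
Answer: -28354525003/13606512489 + √197354/119583 ≈ -2.0802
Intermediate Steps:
k(q) = -8 + q² - 4*q
y(t, o) = -8 + t² + √(o² + t²) - 4*t (y(t, o) = √(t² + o²) + (-8 + t² - 4*t) = √(o² + t²) + (-8 + t² - 4*t) = -8 + t² + √(o² + t²) - 4*t)
-326778/113783 + y(-305, -323)/119583 = -326778/113783 + (-8 + (-305)² + √((-323)² + (-305)²) - 4*(-305))/119583 = -326778*1/113783 + (-8 + 93025 + √(104329 + 93025) + 1220)*(1/119583) = -326778/113783 + (-8 + 93025 + √197354 + 1220)*(1/119583) = -326778/113783 + (94237 + √197354)*(1/119583) = -326778/113783 + (94237/119583 + √197354/119583) = -28354525003/13606512489 + √197354/119583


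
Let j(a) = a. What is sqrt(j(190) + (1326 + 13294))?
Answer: sqrt(14810) ≈ 121.70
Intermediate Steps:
sqrt(j(190) + (1326 + 13294)) = sqrt(190 + (1326 + 13294)) = sqrt(190 + 14620) = sqrt(14810)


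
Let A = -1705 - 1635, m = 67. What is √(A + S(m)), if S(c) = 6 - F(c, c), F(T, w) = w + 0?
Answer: I*√3401 ≈ 58.318*I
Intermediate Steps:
F(T, w) = w
A = -3340
S(c) = 6 - c
√(A + S(m)) = √(-3340 + (6 - 1*67)) = √(-3340 + (6 - 67)) = √(-3340 - 61) = √(-3401) = I*√3401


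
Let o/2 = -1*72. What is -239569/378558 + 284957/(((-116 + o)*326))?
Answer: -64089310223/16043288040 ≈ -3.9948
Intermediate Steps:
o = -144 (o = 2*(-1*72) = 2*(-72) = -144)
-239569/378558 + 284957/(((-116 + o)*326)) = -239569/378558 + 284957/(((-116 - 144)*326)) = -239569*1/378558 + 284957/((-260*326)) = -239569/378558 + 284957/(-84760) = -239569/378558 + 284957*(-1/84760) = -239569/378558 - 284957/84760 = -64089310223/16043288040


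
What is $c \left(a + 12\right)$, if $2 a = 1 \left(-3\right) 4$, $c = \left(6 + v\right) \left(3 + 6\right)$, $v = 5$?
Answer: $594$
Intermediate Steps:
$c = 99$ ($c = \left(6 + 5\right) \left(3 + 6\right) = 11 \cdot 9 = 99$)
$a = -6$ ($a = \frac{1 \left(-3\right) 4}{2} = \frac{\left(-3\right) 4}{2} = \frac{1}{2} \left(-12\right) = -6$)
$c \left(a + 12\right) = 99 \left(-6 + 12\right) = 99 \cdot 6 = 594$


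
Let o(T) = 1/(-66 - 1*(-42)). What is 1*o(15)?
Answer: -1/24 ≈ -0.041667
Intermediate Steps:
o(T) = -1/24 (o(T) = 1/(-66 + 42) = 1/(-24) = -1/24)
1*o(15) = 1*(-1/24) = -1/24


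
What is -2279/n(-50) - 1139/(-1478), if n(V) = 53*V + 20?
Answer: 1590983/971785 ≈ 1.6372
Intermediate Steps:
n(V) = 20 + 53*V
-2279/n(-50) - 1139/(-1478) = -2279/(20 + 53*(-50)) - 1139/(-1478) = -2279/(20 - 2650) - 1139*(-1/1478) = -2279/(-2630) + 1139/1478 = -2279*(-1/2630) + 1139/1478 = 2279/2630 + 1139/1478 = 1590983/971785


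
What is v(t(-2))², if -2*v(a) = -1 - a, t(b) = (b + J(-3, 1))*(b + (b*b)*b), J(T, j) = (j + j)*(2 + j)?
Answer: 1521/4 ≈ 380.25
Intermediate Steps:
J(T, j) = 2*j*(2 + j) (J(T, j) = (2*j)*(2 + j) = 2*j*(2 + j))
t(b) = (6 + b)*(b + b³) (t(b) = (b + 2*1*(2 + 1))*(b + (b*b)*b) = (b + 2*1*3)*(b + b²*b) = (b + 6)*(b + b³) = (6 + b)*(b + b³))
v(a) = ½ + a/2 (v(a) = -(-1 - a)/2 = ½ + a/2)
v(t(-2))² = (½ + (-2*(6 - 2 + (-2)³ + 6*(-2)²))/2)² = (½ + (-2*(6 - 2 - 8 + 6*4))/2)² = (½ + (-2*(6 - 2 - 8 + 24))/2)² = (½ + (-2*20)/2)² = (½ + (½)*(-40))² = (½ - 20)² = (-39/2)² = 1521/4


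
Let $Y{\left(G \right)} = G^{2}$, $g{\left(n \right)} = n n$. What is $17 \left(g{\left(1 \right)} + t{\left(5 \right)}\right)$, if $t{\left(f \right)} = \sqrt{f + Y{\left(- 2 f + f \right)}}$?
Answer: $17 + 17 \sqrt{30} \approx 110.11$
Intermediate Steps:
$g{\left(n \right)} = n^{2}$
$t{\left(f \right)} = \sqrt{f + f^{2}}$ ($t{\left(f \right)} = \sqrt{f + \left(- 2 f + f\right)^{2}} = \sqrt{f + \left(- f\right)^{2}} = \sqrt{f + f^{2}}$)
$17 \left(g{\left(1 \right)} + t{\left(5 \right)}\right) = 17 \left(1^{2} + \sqrt{5 \left(1 + 5\right)}\right) = 17 \left(1 + \sqrt{5 \cdot 6}\right) = 17 \left(1 + \sqrt{30}\right) = 17 + 17 \sqrt{30}$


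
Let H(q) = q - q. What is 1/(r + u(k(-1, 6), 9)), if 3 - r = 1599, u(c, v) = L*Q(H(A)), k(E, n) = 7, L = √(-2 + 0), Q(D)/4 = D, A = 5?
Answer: -1/1596 ≈ -0.00062657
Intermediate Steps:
H(q) = 0
Q(D) = 4*D
L = I*√2 (L = √(-2) = I*√2 ≈ 1.4142*I)
u(c, v) = 0 (u(c, v) = (I*√2)*(4*0) = (I*√2)*0 = 0)
r = -1596 (r = 3 - 1*1599 = 3 - 1599 = -1596)
1/(r + u(k(-1, 6), 9)) = 1/(-1596 + 0) = 1/(-1596) = -1/1596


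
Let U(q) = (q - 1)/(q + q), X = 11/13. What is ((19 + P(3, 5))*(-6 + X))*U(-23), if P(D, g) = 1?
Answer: -16080/299 ≈ -53.779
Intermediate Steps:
X = 11/13 (X = 11*(1/13) = 11/13 ≈ 0.84615)
U(q) = (-1 + q)/(2*q) (U(q) = (-1 + q)/((2*q)) = (-1 + q)*(1/(2*q)) = (-1 + q)/(2*q))
((19 + P(3, 5))*(-6 + X))*U(-23) = ((19 + 1)*(-6 + 11/13))*((½)*(-1 - 23)/(-23)) = (20*(-67/13))*((½)*(-1/23)*(-24)) = -1340/13*12/23 = -16080/299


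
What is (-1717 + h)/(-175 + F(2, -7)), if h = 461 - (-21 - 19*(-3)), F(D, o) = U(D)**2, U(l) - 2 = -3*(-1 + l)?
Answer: 646/87 ≈ 7.4253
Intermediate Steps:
U(l) = 5 - 3*l (U(l) = 2 - 3*(-1 + l) = 2 + (3 - 3*l) = 5 - 3*l)
F(D, o) = (5 - 3*D)**2
h = 425 (h = 461 - (-21 + 57) = 461 - 1*36 = 461 - 36 = 425)
(-1717 + h)/(-175 + F(2, -7)) = (-1717 + 425)/(-175 + (-5 + 3*2)**2) = -1292/(-175 + (-5 + 6)**2) = -1292/(-175 + 1**2) = -1292/(-175 + 1) = -1292/(-174) = -1292*(-1/174) = 646/87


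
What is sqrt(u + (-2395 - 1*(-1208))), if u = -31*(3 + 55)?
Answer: I*sqrt(2985) ≈ 54.635*I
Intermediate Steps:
u = -1798 (u = -31*58 = -1798)
sqrt(u + (-2395 - 1*(-1208))) = sqrt(-1798 + (-2395 - 1*(-1208))) = sqrt(-1798 + (-2395 + 1208)) = sqrt(-1798 - 1187) = sqrt(-2985) = I*sqrt(2985)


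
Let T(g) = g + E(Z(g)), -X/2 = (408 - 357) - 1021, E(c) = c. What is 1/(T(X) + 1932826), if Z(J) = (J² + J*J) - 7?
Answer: 1/9461959 ≈ 1.0569e-7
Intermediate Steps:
Z(J) = -7 + 2*J² (Z(J) = (J² + J²) - 7 = 2*J² - 7 = -7 + 2*J²)
X = 1940 (X = -2*((408 - 357) - 1021) = -2*(51 - 1021) = -2*(-970) = 1940)
T(g) = -7 + g + 2*g² (T(g) = g + (-7 + 2*g²) = -7 + g + 2*g²)
1/(T(X) + 1932826) = 1/((-7 + 1940 + 2*1940²) + 1932826) = 1/((-7 + 1940 + 2*3763600) + 1932826) = 1/((-7 + 1940 + 7527200) + 1932826) = 1/(7529133 + 1932826) = 1/9461959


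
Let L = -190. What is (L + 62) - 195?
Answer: -323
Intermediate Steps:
(L + 62) - 195 = (-190 + 62) - 195 = -128 - 195 = -323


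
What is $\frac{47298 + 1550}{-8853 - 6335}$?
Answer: $- \frac{12212}{3797} \approx -3.2162$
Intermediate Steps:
$\frac{47298 + 1550}{-8853 - 6335} = \frac{48848}{-15188} = 48848 \left(- \frac{1}{15188}\right) = - \frac{12212}{3797}$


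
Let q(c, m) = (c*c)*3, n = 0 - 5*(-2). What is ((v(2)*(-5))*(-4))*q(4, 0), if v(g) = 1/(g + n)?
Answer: 80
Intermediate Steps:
n = 10 (n = 0 + 10 = 10)
v(g) = 1/(10 + g) (v(g) = 1/(g + 10) = 1/(10 + g))
q(c, m) = 3*c**2 (q(c, m) = c**2*3 = 3*c**2)
((v(2)*(-5))*(-4))*q(4, 0) = ((-5/(10 + 2))*(-4))*(3*4**2) = ((-5/12)*(-4))*(3*16) = (((1/12)*(-5))*(-4))*48 = -5/12*(-4)*48 = (5/3)*48 = 80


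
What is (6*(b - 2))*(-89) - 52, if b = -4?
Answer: 3152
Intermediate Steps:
(6*(b - 2))*(-89) - 52 = (6*(-4 - 2))*(-89) - 52 = (6*(-6))*(-89) - 52 = -36*(-89) - 52 = 3204 - 52 = 3152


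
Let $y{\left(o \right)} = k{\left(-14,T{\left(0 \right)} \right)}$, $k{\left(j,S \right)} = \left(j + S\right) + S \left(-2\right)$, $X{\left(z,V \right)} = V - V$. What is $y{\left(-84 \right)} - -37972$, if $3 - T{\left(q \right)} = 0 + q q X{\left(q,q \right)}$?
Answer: $37955$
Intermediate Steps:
$X{\left(z,V \right)} = 0$
$T{\left(q \right)} = 3$ ($T{\left(q \right)} = 3 - \left(0 + q q 0\right) = 3 - \left(0 + q^{2} \cdot 0\right) = 3 - \left(0 + 0\right) = 3 - 0 = 3 + 0 = 3$)
$k{\left(j,S \right)} = j - S$ ($k{\left(j,S \right)} = \left(S + j\right) - 2 S = j - S$)
$y{\left(o \right)} = -17$ ($y{\left(o \right)} = -14 - 3 = -17$)
$y{\left(-84 \right)} - -37972 = -17 - -37972 = -17 + 37972 = 37955$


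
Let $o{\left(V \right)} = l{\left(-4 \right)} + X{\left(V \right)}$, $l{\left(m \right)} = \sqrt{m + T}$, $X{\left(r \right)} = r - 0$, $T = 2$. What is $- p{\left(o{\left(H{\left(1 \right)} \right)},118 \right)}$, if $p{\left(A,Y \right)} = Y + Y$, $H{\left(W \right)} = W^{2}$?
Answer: $-236$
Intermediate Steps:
$X{\left(r \right)} = r$ ($X{\left(r \right)} = r + 0 = r$)
$l{\left(m \right)} = \sqrt{2 + m}$ ($l{\left(m \right)} = \sqrt{m + 2} = \sqrt{2 + m}$)
$o{\left(V \right)} = V + i \sqrt{2}$ ($o{\left(V \right)} = \sqrt{2 - 4} + V = \sqrt{-2} + V = i \sqrt{2} + V = V + i \sqrt{2}$)
$p{\left(A,Y \right)} = 2 Y$
$- p{\left(o{\left(H{\left(1 \right)} \right)},118 \right)} = - 2 \cdot 118 = \left(-1\right) 236 = -236$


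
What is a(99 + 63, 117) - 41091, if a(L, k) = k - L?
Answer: -41136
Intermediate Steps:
a(99 + 63, 117) - 41091 = (117 - (99 + 63)) - 41091 = (117 - 1*162) - 41091 = (117 - 162) - 41091 = -45 - 41091 = -41136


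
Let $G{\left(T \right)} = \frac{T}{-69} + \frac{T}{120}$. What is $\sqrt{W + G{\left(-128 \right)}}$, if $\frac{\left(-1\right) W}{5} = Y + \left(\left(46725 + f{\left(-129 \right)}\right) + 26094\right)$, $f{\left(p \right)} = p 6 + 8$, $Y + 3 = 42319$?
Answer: $\frac{i \sqrt{68063757285}}{345} \approx 756.2 i$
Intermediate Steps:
$Y = 42316$ ($Y = -3 + 42319 = 42316$)
$f{\left(p \right)} = 8 + 6 p$ ($f{\left(p \right)} = 6 p + 8 = 8 + 6 p$)
$G{\left(T \right)} = - \frac{17 T}{2760}$ ($G{\left(T \right)} = T \left(- \frac{1}{69}\right) + T \frac{1}{120} = - \frac{T}{69} + \frac{T}{120} = - \frac{17 T}{2760}$)
$W = -571845$ ($W = - 5 \left(42316 + \left(\left(46725 + \left(8 + 6 \left(-129\right)\right)\right) + 26094\right)\right) = - 5 \left(42316 + \left(\left(46725 + \left(8 - 774\right)\right) + 26094\right)\right) = - 5 \left(42316 + \left(\left(46725 - 766\right) + 26094\right)\right) = - 5 \left(42316 + \left(45959 + 26094\right)\right) = - 5 \left(42316 + 72053\right) = \left(-5\right) 114369 = -571845$)
$\sqrt{W + G{\left(-128 \right)}} = \sqrt{-571845 - - \frac{272}{345}} = \sqrt{-571845 + \frac{272}{345}} = \sqrt{- \frac{197286253}{345}} = \frac{i \sqrt{68063757285}}{345}$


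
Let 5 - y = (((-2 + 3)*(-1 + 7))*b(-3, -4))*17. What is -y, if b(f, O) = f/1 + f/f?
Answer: -209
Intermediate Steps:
b(f, O) = 1 + f (b(f, O) = f*1 + 1 = f + 1 = 1 + f)
y = 209 (y = 5 - ((-2 + 3)*(-1 + 7))*(1 - 3)*17 = 5 - (1*6)*(-2)*17 = 5 - 6*(-2)*17 = 5 - (-12)*17 = 5 - 1*(-204) = 5 + 204 = 209)
-y = -1*209 = -209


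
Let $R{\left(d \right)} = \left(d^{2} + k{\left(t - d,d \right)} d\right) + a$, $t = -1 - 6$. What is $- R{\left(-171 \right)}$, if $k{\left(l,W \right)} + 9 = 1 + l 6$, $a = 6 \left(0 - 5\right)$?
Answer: $137685$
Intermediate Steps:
$t = -7$ ($t = -1 - 6 = -7$)
$a = -30$ ($a = 6 \left(-5\right) = -30$)
$k{\left(l,W \right)} = -8 + 6 l$ ($k{\left(l,W \right)} = -9 + \left(1 + l 6\right) = -9 + \left(1 + 6 l\right) = -8 + 6 l$)
$R{\left(d \right)} = -30 + d^{2} + d \left(-50 - 6 d\right)$ ($R{\left(d \right)} = \left(d^{2} + \left(-8 + 6 \left(-7 - d\right)\right) d\right) - 30 = \left(d^{2} + \left(-8 - \left(42 + 6 d\right)\right) d\right) - 30 = \left(d^{2} + \left(-50 - 6 d\right) d\right) - 30 = \left(d^{2} + d \left(-50 - 6 d\right)\right) - 30 = -30 + d^{2} + d \left(-50 - 6 d\right)$)
$- R{\left(-171 \right)} = - (-30 - -8550 - 5 \left(-171\right)^{2}) = - (-30 + 8550 - 146205) = \left(-1\right) \left(-137685\right) = 137685$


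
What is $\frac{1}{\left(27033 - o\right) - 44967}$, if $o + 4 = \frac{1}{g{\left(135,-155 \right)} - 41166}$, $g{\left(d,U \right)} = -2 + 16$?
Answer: $- \frac{41152}{737855359} \approx -5.5772 \cdot 10^{-5}$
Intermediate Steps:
$g{\left(d,U \right)} = 14$
$o = - \frac{164609}{41152}$ ($o = -4 + \frac{1}{14 - 41166} = -4 + \frac{1}{-41152} = -4 - \frac{1}{41152} = - \frac{164609}{41152} \approx -4.0$)
$\frac{1}{\left(27033 - o\right) - 44967} = \frac{1}{\left(27033 - - \frac{164609}{41152}\right) - 44967} = \frac{1}{\left(27033 + \frac{164609}{41152}\right) - 44967} = \frac{1}{\frac{1112626625}{41152} - 44967} = \frac{1}{- \frac{737855359}{41152}} = - \frac{41152}{737855359}$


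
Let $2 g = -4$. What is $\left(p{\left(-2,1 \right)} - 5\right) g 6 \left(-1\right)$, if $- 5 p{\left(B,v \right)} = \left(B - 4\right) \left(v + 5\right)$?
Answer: $\frac{132}{5} \approx 26.4$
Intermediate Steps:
$g = -2$ ($g = \frac{1}{2} \left(-4\right) = -2$)
$p{\left(B,v \right)} = - \frac{\left(-4 + B\right) \left(5 + v\right)}{5}$ ($p{\left(B,v \right)} = - \frac{\left(B - 4\right) \left(v + 5\right)}{5} = - \frac{\left(-4 + B\right) \left(5 + v\right)}{5}$)
$\left(p{\left(-2,1 \right)} - 5\right) g 6 \left(-1\right) = \left(\left(4 - -2 + \frac{4}{5} \cdot 1 - \left(- \frac{2}{5}\right) 1\right) - 5\right) \left(-2\right) 6 \left(-1\right) = \left(\left(4 + 2 + \frac{4}{5} + \frac{2}{5}\right) - 5\right) \left(\left(-12\right) \left(-1\right)\right) = \left(\frac{36}{5} - 5\right) 12 = \frac{11}{5} \cdot 12 = \frac{132}{5}$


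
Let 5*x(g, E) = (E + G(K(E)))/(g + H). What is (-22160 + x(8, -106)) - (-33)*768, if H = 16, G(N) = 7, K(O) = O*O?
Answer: 127327/40 ≈ 3183.2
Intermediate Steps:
K(O) = O²
x(g, E) = (7 + E)/(5*(16 + g)) (x(g, E) = ((E + 7)/(g + 16))/5 = ((7 + E)/(16 + g))/5 = (7 + E)/(5*(16 + g)))
(-22160 + x(8, -106)) - (-33)*768 = (-22160 + (7 - 106)/(5*(16 + 8))) - (-33)*768 = (-22160 + (⅕)*(-99)/24) - 1*(-25344) = (-22160 + (⅕)*(1/24)*(-99)) + 25344 = (-22160 - 33/40) + 25344 = -886433/40 + 25344 = 127327/40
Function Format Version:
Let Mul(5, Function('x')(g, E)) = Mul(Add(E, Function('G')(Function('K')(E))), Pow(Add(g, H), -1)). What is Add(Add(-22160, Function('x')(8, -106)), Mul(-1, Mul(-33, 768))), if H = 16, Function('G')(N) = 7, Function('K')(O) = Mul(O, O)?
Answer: Rational(127327, 40) ≈ 3183.2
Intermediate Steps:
Function('K')(O) = Pow(O, 2)
Function('x')(g, E) = Mul(Rational(1, 5), Pow(Add(16, g), -1), Add(7, E)) (Function('x')(g, E) = Mul(Rational(1, 5), Mul(Add(E, 7), Pow(Add(g, 16), -1))) = Mul(Rational(1, 5), Mul(Add(7, E), Pow(Add(16, g), -1))) = Mul(Rational(1, 5), Mul(Pow(Add(16, g), -1), Add(7, E))) = Mul(Rational(1, 5), Pow(Add(16, g), -1), Add(7, E)))
Add(Add(-22160, Function('x')(8, -106)), Mul(-1, Mul(-33, 768))) = Add(Add(-22160, Mul(Rational(1, 5), Pow(Add(16, 8), -1), Add(7, -106))), Mul(-1, Mul(-33, 768))) = Add(Add(-22160, Mul(Rational(1, 5), Pow(24, -1), -99)), Mul(-1, -25344)) = Add(Add(-22160, Mul(Rational(1, 5), Rational(1, 24), -99)), 25344) = Add(Add(-22160, Rational(-33, 40)), 25344) = Add(Rational(-886433, 40), 25344) = Rational(127327, 40)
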